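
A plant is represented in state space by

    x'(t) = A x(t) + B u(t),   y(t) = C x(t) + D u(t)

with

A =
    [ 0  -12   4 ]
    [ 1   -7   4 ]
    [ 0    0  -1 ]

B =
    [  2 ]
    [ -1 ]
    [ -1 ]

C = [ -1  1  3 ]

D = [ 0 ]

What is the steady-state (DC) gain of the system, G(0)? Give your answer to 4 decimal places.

-7.0000

G(0) = C(-A)^{-1}B + D = -C A^{-1} B + D.
det A = -12, so A^{-1} = (1/-12)·adj(A) = [[-7/12, 1, 5/3], [-1/12, 0, -1/3], [0, 0, -1]]
A^{-1} B = [-23/6, 1/6, 1]^T
C A^{-1} B = 7
G(0) = D - C A^{-1} B = 0 - (7) = -7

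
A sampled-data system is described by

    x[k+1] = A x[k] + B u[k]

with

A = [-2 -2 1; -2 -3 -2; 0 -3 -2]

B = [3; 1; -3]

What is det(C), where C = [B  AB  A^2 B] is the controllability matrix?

420

AB = [[-11], [-3], [3]]
A^2B = [[31], [25], [3]]
Controllability matrix C = [B  AB  A^2B] = [[3, -11, 31], [1, -3, 25], [-3, 3, 3]]
Expanding along the first row, det(C) = 3·((-3)·3 - 25·3) - (-11)·(1·3 - 25·(-3)) + 31·(1·3 - (-3)·(-3)) = 3·(-84) - (-11)·78 + 31·(-6) = 420
Since det(C) ≠ 0, rank(C) = 3 and the system is completely controllable.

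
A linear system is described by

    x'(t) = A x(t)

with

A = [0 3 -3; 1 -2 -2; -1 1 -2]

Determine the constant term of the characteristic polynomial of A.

Expand det(sI - A) for the 3×3 matrix.
p(s) = s^3 + 4s^2 - 15.
(Check: constant term = det(-A) = (-1)^3 det A = -15; coefficient of s^2 = -tr A = 4.)
The constant term is -15.

-15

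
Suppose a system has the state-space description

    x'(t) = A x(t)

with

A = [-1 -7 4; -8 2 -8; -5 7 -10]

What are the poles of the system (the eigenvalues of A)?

det(sI - A) = s^3 - (tr A)s^2 + (M11 + M22 + M33)s - det A, where Mii is the 2×2 principal minor of A obtained by deleting row i and column i.
tr A = (-1) + 2 + (-10) = -9; M11 = 2·(-10) - (-8)·7 = -20 - (-56) = 36; M22 = (-1)·(-10) - 4·(-5) = 10 - (-20) = 30; M33 = (-1)·2 - (-7)·(-8) = -2 - 56 = -58; sum of minors = 8.
det A = (-1)·(2·(-10) - (-8)·7) - (-7)·((-8)·(-10) - (-8)·(-5)) + 4·((-8)·7 - 2·(-5)) = (-1)·36 - (-7)·40 + 4·(-46) = 60.
So p(s) = det(sI - A) = s^3 + 9s^2 + 8s - 60.
Rational-root test: any integer root divides -60. Testing small divisors, s = 2 works: p(2) = 8 + 36 + 16 + (-60) = 0, so (s - 2) is a factor.
Dividing, p(s) = (s - 2)(s^2 + 11s + 30).
Factor s^2 + 11s + 30: two numbers with sum -11 and product 30 are -5 and -6, so s^2 + 11s + 30 = (s + 5)(s + 6).
Hence p(s) = (s - 2) (s + 5) (s + 6), with roots -6, -5, 2.
At least one eigenvalue has non-negative real part, so the system is not asymptotically stable.

-6, -5, 2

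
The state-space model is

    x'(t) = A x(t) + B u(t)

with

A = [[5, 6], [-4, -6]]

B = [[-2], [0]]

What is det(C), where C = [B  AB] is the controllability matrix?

-16

AB = [[-10], [8]]
Controllability matrix C = [B  AB] = [[-2, -10], [0, 8]]
det(C) = (-2)·8 - (-10)·0 = -16 - 0 = -16
Since det(C) ≠ 0, rank(C) = 2 and the system is completely controllable.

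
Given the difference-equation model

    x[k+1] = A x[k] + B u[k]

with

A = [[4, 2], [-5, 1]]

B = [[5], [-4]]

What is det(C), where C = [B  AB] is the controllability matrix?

AB = [[12], [-29]]
Controllability matrix C = [B  AB] = [[5, 12], [-4, -29]]
det(C) = 5·(-29) - 12·(-4) = -145 - (-48) = -97
Since det(C) ≠ 0, rank(C) = 2 and the system is completely controllable.

-97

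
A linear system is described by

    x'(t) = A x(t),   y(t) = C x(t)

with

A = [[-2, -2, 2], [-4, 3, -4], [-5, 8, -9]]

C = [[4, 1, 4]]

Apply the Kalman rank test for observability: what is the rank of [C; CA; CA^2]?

CA = [[-32, 27, -32]]
CA^2 = [[116, -111, 116]]
Observability matrix O = [C; CA; CA^2] = [[4, 1, 4], [-32, 27, -32], [116, -111, 116]]
The columns c1, c2, c3 of O are linearly dependent: -c1 + c3 = 0 (check each entry), so rank(O) ≤ 2.
The 2×2 minor from rows 1, 2, columns 1, 2 is 4·27 - 1·(-32) = 108 - (-32) = 140 ≠ 0, so rank(O) = 2.
rank(O) = 2 < n = 3, so the pair (A, C) is not completely observable.

2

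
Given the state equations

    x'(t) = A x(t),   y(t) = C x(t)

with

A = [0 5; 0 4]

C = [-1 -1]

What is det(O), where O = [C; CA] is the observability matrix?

CA = [[0, -9]]
Observability matrix O = [C; CA] = [[-1, -1], [0, -9]]
det(O) = (-1)·(-9) - (-1)·0 = 9 - 0 = 9
Since det(O) ≠ 0, rank(O) = 2 and the system is completely observable.

9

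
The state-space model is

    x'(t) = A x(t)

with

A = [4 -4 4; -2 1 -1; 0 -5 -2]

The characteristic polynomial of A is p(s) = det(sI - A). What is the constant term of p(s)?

Expand det(sI - A) for the 3×3 matrix.
p(s) = s^3 - 3s^2 - 19s - 28.
(Check: constant term = det(-A) = (-1)^3 det A = -28; coefficient of s^2 = -tr A = -3.)
The constant term is -28.

-28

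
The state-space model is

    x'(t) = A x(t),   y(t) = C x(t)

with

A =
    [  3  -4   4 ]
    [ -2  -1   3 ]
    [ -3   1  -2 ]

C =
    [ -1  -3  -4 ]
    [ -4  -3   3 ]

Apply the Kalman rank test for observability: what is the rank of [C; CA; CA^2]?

CA = [[15, 3, -5], [-15, 22, -31]]
CA^2 = [[54, -68, 79], [4, 7, 68]]
Observability matrix O = [C; CA; CA^2] = [[-1, -3, -4], [-4, -3, 3], [15, 3, -5], [-15, 22, -31], [54, -68, 79], [4, 7, 68]]
Take the 3×3 submatrix of O formed by rows 1, 2, 3: [[-1, -3, -4], [-4, -3, 3], [15, 3, -5]]. Its determinant is (-1)·((-3)·(-5) - 3·3) - (-3)·((-4)·(-5) - 3·15) + (-4)·((-4)·3 - (-3)·15) = (-1)·6 - (-3)·(-25) + (-4)·33 = -213 ≠ 0.
So rank(O) ≥ 3; since O has 3 columns, rank(O) = 3.
rank(O) = 3 = n, so the pair (A, C) is completely observable.

3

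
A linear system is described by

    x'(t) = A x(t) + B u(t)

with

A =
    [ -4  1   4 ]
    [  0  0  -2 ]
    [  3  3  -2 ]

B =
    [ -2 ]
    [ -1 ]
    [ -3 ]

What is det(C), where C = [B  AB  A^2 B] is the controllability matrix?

AB = [[-5], [6], [-3]]
A^2B = [[14], [6], [9]]
Controllability matrix C = [B  AB  A^2B] = [[-2, -5, 14], [-1, 6, 6], [-3, -3, 9]]
Expanding along the first row, det(C) = (-2)·(6·9 - 6·(-3)) - (-5)·((-1)·9 - 6·(-3)) + 14·((-1)·(-3) - 6·(-3)) = (-2)·72 - (-5)·9 + 14·21 = 195
Since det(C) ≠ 0, rank(C) = 3 and the system is completely controllable.

195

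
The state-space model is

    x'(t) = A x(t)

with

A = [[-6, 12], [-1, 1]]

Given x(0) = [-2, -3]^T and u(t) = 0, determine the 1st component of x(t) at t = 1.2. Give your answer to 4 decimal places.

-1.9565

det(sI - A) = s^2 - (tr A)s + det A, with tr A = (-6) + 1 = -5 and det A = (-6)·1 - 12·(-1) = -6 - (-12) = 6.
So p(s) = det(sI - A) = s^2 + 5s + 6.
Factor s^2 + 5s + 6: two numbers with sum -5 and product 6 are -2 and -3, so s^2 + 5s + 6 = (s + 2)(s + 3).
Hence p(s) = (s + 2) (s + 3), with roots -3, -2.
The eigenvalues -3, -2 are distinct and real, so A is diagonalisable and x(t) = e^{At} x(0) = V diag(e^{λ_i t}) V^{-1} x(0), where the columns of V are the eigenvectors.
λ = -3: A - (-3)I = [[-3, 12], [-1, 4]]. Row 1 gives (-3)·v1 + 12·v2 = 0, so take v_1 = [-4, -1]^T.
λ = -2: A - (-2)I = [[-4, 12], [-1, 3]]. Row 1 gives (-4)·v1 + 12·v2 = 0, so take v_2 = [3, 1]^T.
V = [v_1 v_2] = [[-4, 3], [-1, 1]] has det V = -1, so V^{-1} = adj(V)/det V = [[-1, 3], [-1, 4]].
Modal coordinates z(0) = V^{-1} x(0): (-1)·(-2) + 3·(-3) = -7; (-1)·(-2) + 4·(-3) = -10; so z(0) = [-7, -10]^T.
x_1(t) = Σ_i (v_i)_1 · z_i(0) · e^{λ_i t} (row 1 of V times the modal terms).
x_1(1.2) = (-4)·(-7)·e^{-3·1.2} + 3·(-10)·e^{-2·1.2} = 28·0.027324 + (-30)·0.090718 = -1.9565.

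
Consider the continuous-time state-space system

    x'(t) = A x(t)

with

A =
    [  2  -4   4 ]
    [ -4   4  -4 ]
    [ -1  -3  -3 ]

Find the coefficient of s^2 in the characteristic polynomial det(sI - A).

Expand det(sI - A) for the 3×3 matrix.
p(s) = s^3 - 3s^2 - 34s - 48.
(Check: constant term = det(-A) = (-1)^3 det A = -48; coefficient of s^2 = -tr A = -3.)
The coefficient of s^2 is -3.

-3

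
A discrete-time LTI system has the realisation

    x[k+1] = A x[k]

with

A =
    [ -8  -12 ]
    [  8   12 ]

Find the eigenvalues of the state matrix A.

0, 4

det(zI - A) = z^2 - (tr A)z + det A, with tr A = (-8) + 12 = 4 and det A = (-8)·12 - (-12)·8 = -96 - (-96) = 0.
So p(z) = det(zI - A) = z^2 - 4z.
Factor z^2 - 4z: two numbers with sum 4 and product 0 are 4 and 0, so z^2 - 4z = z(z - 4).
Hence p(z) = z (z - 4), with roots 0, 4.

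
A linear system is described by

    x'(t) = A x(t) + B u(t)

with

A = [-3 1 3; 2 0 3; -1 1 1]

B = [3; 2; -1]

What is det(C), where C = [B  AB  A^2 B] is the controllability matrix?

-124

AB = [[-10], [3], [-2]]
A^2B = [[27], [-26], [11]]
Controllability matrix C = [B  AB  A^2B] = [[3, -10, 27], [2, 3, -26], [-1, -2, 11]]
Expanding along the first row, det(C) = 3·(3·11 - (-26)·(-2)) - (-10)·(2·11 - (-26)·(-1)) + 27·(2·(-2) - 3·(-1)) = 3·(-19) - (-10)·(-4) + 27·(-1) = -124
Since det(C) ≠ 0, rank(C) = 3 and the system is completely controllable.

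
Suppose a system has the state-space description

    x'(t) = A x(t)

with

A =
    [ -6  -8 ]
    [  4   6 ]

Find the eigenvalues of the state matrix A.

det(sI - A) = s^2 - (tr A)s + det A, with tr A = (-6) + 6 = 0 and det A = (-6)·6 - (-8)·4 = -36 - (-32) = -4.
So p(s) = det(sI - A) = s^2 - 4.
Factor s^2 - 4: two numbers with sum 0 and product -4 are 2 and -2, so s^2 - 4 = (s - 2)(s + 2).
Hence p(s) = (s - 2) (s + 2), with roots -2, 2.
At least one eigenvalue has non-negative real part, so the system is not asymptotically stable.

-2, 2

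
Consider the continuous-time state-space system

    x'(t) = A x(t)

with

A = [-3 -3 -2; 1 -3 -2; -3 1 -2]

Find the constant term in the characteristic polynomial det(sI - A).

32

Expand det(sI - A) for the 3×3 matrix.
p(s) = s^3 + 8s^2 + 20s + 32.
(Check: constant term = det(-A) = (-1)^3 det A = 32; coefficient of s^2 = -tr A = 8.)
The constant term is 32.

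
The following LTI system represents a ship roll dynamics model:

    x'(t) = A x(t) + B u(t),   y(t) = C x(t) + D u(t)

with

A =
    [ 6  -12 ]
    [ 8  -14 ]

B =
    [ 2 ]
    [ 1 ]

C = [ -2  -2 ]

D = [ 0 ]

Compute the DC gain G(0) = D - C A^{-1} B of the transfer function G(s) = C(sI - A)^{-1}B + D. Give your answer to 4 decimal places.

-4.3333

G(0) = C(-A)^{-1}B + D = -C A^{-1} B + D.
det A = 12, so A^{-1} = (1/12)·adj(A) = [[-7/6, 1], [-2/3, 1/2]]
A^{-1} B = [-4/3, -5/6]^T
C A^{-1} B = 13/3
G(0) = D - C A^{-1} B = 0 - (13/3) = -13/3 ≈ -4.3333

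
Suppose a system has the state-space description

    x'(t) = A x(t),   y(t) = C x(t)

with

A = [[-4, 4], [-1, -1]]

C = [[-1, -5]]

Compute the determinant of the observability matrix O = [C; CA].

44

CA = [[9, 1]]
Observability matrix O = [C; CA] = [[-1, -5], [9, 1]]
det(O) = (-1)·1 - (-5)·9 = -1 - (-45) = 44
Since det(O) ≠ 0, rank(O) = 2 and the system is completely observable.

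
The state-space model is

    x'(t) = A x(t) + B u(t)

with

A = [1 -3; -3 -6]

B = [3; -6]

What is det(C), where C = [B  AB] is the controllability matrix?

207

AB = [[21], [27]]
Controllability matrix C = [B  AB] = [[3, 21], [-6, 27]]
det(C) = 3·27 - 21·(-6) = 81 - (-126) = 207
Since det(C) ≠ 0, rank(C) = 2 and the system is completely controllable.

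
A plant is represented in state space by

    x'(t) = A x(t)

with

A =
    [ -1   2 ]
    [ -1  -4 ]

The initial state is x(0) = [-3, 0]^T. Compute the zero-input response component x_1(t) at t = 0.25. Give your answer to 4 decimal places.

det(sI - A) = s^2 - (tr A)s + det A, with tr A = (-1) + (-4) = -5 and det A = (-1)·(-4) - 2·(-1) = 4 - (-2) = 6.
So p(s) = det(sI - A) = s^2 + 5s + 6.
Factor s^2 + 5s + 6: two numbers with sum -5 and product 6 are -2 and -3, so s^2 + 5s + 6 = (s + 2)(s + 3).
Hence p(s) = (s + 2) (s + 3), with roots -3, -2.
The eigenvalues -3, -2 are distinct and real, so A is diagonalisable and x(t) = e^{At} x(0) = V diag(e^{λ_i t}) V^{-1} x(0), where the columns of V are the eigenvectors.
λ = -3: A - (-3)I = [[2, 2], [-1, -1]]. Row 1 gives 2·v1 + 2·v2 = 0, so take v_1 = [-1, 1]^T.
λ = -2: A - (-2)I = [[1, 2], [-1, -2]]. Row 1 gives 1·v1 + 2·v2 = 0, so take v_2 = [-2, 1]^T.
V = [v_1 v_2] = [[-1, -2], [1, 1]] has det V = 1, so V^{-1} = adj(V)/det V = [[1, 2], [-1, -1]].
Modal coordinates z(0) = V^{-1} x(0): 1·(-3) + 2·0 = -3; (-1)·(-3) + (-1)·0 = 3; so z(0) = [-3, 3]^T.
x_1(t) = Σ_i (v_i)_1 · z_i(0) · e^{λ_i t} (row 1 of V times the modal terms).
x_1(0.25) = (-1)·(-3)·e^{-3·0.25} + (-2)·3·e^{-2·0.25} = 3·0.472367 + (-6)·0.606531 = -2.2221.

-2.2221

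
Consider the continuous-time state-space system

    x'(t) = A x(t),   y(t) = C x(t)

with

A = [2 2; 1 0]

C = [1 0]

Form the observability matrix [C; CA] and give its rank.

2

CA = [[2, 2]]
Observability matrix O = [C; CA] = [[1, 0], [2, 2]]
det(O) = 1·2 - 0·2 = 2 - 0 = 2 ≠ 0, so rank(O) = 2.
rank(O) = 2 = n, so the pair (A, C) is completely observable.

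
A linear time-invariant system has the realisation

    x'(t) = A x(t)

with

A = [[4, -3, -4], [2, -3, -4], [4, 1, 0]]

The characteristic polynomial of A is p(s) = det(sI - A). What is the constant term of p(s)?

Expand det(sI - A) for the 3×3 matrix.
p(s) = s^3 - s^2 + 14s - 8.
(Check: constant term = det(-A) = (-1)^3 det A = -8; coefficient of s^2 = -tr A = -1.)
The constant term is -8.

-8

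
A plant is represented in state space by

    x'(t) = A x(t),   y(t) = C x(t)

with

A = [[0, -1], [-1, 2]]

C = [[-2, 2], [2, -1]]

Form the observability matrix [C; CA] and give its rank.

CA = [[-2, 6], [1, -4]]
Observability matrix O = [C; CA] = [[-2, 2], [2, -1], [-2, 6], [1, -4]]
Take the 2×2 submatrix of O formed by rows 1, 2: [[-2, 2], [2, -1]]. Its determinant is (-2)·(-1) - 2·2 = 2 - 4 = -2 ≠ 0.
So rank(O) ≥ 2; since O has 2 columns, rank(O) = 2.
rank(O) = 2 = n, so the pair (A, C) is completely observable.

2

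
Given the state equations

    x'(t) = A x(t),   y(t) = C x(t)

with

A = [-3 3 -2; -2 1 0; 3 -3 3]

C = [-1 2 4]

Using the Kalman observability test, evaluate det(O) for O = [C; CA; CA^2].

CA = [[11, -13, 14]]
CA^2 = [[35, -22, 20]]
Observability matrix O = [C; CA; CA^2] = [[-1, 2, 4], [11, -13, 14], [35, -22, 20]]
Expanding along the first row, det(O) = (-1)·((-13)·20 - 14·(-22)) - 2·(11·20 - 14·35) + 4·(11·(-22) - (-13)·35) = (-1)·48 - 2·(-270) + 4·213 = 1344
Since det(O) ≠ 0, rank(O) = 3 and the system is completely observable.

1344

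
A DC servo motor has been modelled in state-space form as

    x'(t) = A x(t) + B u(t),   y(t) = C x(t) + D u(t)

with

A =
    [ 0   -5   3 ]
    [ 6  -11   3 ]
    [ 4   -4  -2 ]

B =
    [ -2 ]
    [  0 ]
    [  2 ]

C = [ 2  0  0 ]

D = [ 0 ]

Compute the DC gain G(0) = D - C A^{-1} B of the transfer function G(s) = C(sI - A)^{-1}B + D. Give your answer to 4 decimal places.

-1.0667

G(0) = C(-A)^{-1}B + D = -C A^{-1} B + D.
det A = -60, so A^{-1} = (1/-60)·adj(A) = [[-17/30, 11/30, -3/10], [-2/5, 1/5, -3/10], [-1/3, 1/3, -1/2]]
A^{-1} B = [8/15, 1/5, -1/3]^T
C A^{-1} B = 16/15
G(0) = D - C A^{-1} B = 0 - (16/15) = -16/15 ≈ -1.0667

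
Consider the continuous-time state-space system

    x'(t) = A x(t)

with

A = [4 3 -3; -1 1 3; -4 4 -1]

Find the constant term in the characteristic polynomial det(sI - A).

Expand det(sI - A) for the 3×3 matrix.
p(s) = s^3 - 4s^2 - 22s + 91.
(Check: constant term = det(-A) = (-1)^3 det A = 91; coefficient of s^2 = -tr A = -4.)
The constant term is 91.

91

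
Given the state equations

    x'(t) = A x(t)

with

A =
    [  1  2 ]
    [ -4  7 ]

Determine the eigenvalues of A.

det(sI - A) = s^2 - (tr A)s + det A, with tr A = 1 + 7 = 8 and det A = 1·7 - 2·(-4) = 7 - (-8) = 15.
So p(s) = det(sI - A) = s^2 - 8s + 15.
Factor s^2 - 8s + 15: two numbers with sum 8 and product 15 are 5 and 3, so s^2 - 8s + 15 = (s - 5)(s - 3).
Hence p(s) = (s - 5) (s - 3), with roots 3, 5.
At least one eigenvalue has non-negative real part, so the system is not asymptotically stable.

3, 5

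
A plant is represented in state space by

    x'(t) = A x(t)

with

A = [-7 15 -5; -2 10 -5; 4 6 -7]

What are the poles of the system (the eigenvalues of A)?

det(sI - A) = s^3 - (tr A)s^2 + (M11 + M22 + M33)s - det A, where Mii is the 2×2 principal minor of A obtained by deleting row i and column i.
tr A = (-7) + 10 + (-7) = -4; M11 = 10·(-7) - (-5)·6 = -70 - (-30) = -40; M22 = (-7)·(-7) - (-5)·4 = 49 - (-20) = 69; M33 = (-7)·10 - 15·(-2) = -70 - (-30) = -40; sum of minors = -11.
det A = (-7)·(10·(-7) - (-5)·6) - 15·((-2)·(-7) - (-5)·4) + (-5)·((-2)·6 - 10·4) = (-7)·(-40) - 15·34 + (-5)·(-52) = 30.
So p(s) = det(sI - A) = s^3 + 4s^2 - 11s - 30.
Rational-root test: any integer root divides -30. Testing small divisors, s = -2 works: p(-2) = -8 + 16 + 22 + (-30) = 0, so (s + 2) is a factor.
Dividing, p(s) = (s + 2)(s^2 + 2s - 15).
Factor s^2 + 2s - 15: two numbers with sum -2 and product -15 are 3 and -5, so s^2 + 2s - 15 = (s - 3)(s + 5).
Hence p(s) = (s - 3) (s + 2) (s + 5), with roots -5, -2, 3.
At least one eigenvalue has non-negative real part, so the system is not asymptotically stable.

-5, -2, 3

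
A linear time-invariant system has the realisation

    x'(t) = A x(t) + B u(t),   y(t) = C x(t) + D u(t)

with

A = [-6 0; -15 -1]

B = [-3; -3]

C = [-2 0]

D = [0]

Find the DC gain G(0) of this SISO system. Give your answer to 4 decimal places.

G(0) = C(-A)^{-1}B + D = -C A^{-1} B + D.
det A = 6, so A^{-1} = (1/6)·adj(A) = [[-1/6, 0], [5/2, -1]]
A^{-1} B = [1/2, -9/2]^T
C A^{-1} B = -1
G(0) = D - C A^{-1} B = 0 - (-1) = 1

1.0000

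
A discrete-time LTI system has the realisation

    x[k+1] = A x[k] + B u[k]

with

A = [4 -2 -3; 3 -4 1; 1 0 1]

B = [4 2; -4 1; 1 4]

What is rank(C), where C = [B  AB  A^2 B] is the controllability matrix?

AB = [[21, -6], [29, 6], [5, 6]]
A^2B = [[11, -54], [-48, -36], [26, 0]]
Controllability matrix C = [B  AB  A^2B] = [[4, 2, 21, -6, 11, -54], [-4, 1, 29, 6, -48, -36], [1, 4, 5, 6, 26, 0]]
Take the 3×3 submatrix of C formed by columns 1, 2, 3: [[4, 2, 21], [-4, 1, 29], [1, 4, 5]]. Its determinant is 4·(1·5 - 29·4) - 2·((-4)·5 - 29·1) + 21·((-4)·4 - 1·1) = 4·(-111) - 2·(-49) + 21·(-17) = -703 ≠ 0.
So rank(C) ≥ 3; since C has 3 rows, rank(C) = 3.
rank(C) = 3 = n, so the pair (A, B) is completely controllable.

3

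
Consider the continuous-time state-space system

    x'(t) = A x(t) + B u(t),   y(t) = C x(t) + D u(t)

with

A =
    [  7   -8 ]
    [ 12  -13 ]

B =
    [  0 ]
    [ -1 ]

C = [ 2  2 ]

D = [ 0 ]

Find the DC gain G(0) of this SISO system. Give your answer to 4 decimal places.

6.0000

G(0) = C(-A)^{-1}B + D = -C A^{-1} B + D.
det A = 5, so A^{-1} = (1/5)·adj(A) = [[-13/5, 8/5], [-12/5, 7/5]]
A^{-1} B = [-8/5, -7/5]^T
C A^{-1} B = -6
G(0) = D - C A^{-1} B = 0 - (-6) = 6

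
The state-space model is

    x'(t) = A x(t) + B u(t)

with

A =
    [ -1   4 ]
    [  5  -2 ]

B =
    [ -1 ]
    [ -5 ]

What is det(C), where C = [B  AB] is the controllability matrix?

-100

AB = [[-19], [5]]
Controllability matrix C = [B  AB] = [[-1, -19], [-5, 5]]
det(C) = (-1)·5 - (-19)·(-5) = -5 - 95 = -100
Since det(C) ≠ 0, rank(C) = 2 and the system is completely controllable.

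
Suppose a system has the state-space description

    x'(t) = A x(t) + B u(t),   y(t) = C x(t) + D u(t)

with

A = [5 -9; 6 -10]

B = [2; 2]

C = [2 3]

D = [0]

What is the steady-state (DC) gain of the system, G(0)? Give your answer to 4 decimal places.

G(0) = C(-A)^{-1}B + D = -C A^{-1} B + D.
det A = 4, so A^{-1} = (1/4)·adj(A) = [[-5/2, 9/4], [-3/2, 5/4]]
A^{-1} B = [-1/2, -1/2]^T
C A^{-1} B = -5/2
G(0) = D - C A^{-1} B = 0 - (-5/2) = 5/2 ≈ 2.5000

2.5000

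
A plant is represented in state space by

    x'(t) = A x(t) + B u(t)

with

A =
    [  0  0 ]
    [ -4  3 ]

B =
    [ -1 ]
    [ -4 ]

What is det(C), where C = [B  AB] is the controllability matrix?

AB = [[0], [-8]]
Controllability matrix C = [B  AB] = [[-1, 0], [-4, -8]]
det(C) = (-1)·(-8) - 0·(-4) = 8 - 0 = 8
Since det(C) ≠ 0, rank(C) = 2 and the system is completely controllable.

8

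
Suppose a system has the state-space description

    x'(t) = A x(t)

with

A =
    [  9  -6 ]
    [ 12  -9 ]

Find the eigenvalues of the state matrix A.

det(sI - A) = s^2 - (tr A)s + det A, with tr A = 9 + (-9) = 0 and det A = 9·(-9) - (-6)·12 = -81 - (-72) = -9.
So p(s) = det(sI - A) = s^2 - 9.
Factor s^2 - 9: two numbers with sum 0 and product -9 are 3 and -3, so s^2 - 9 = (s - 3)(s + 3).
Hence p(s) = (s - 3) (s + 3), with roots -3, 3.
At least one eigenvalue has non-negative real part, so the system is not asymptotically stable.

-3, 3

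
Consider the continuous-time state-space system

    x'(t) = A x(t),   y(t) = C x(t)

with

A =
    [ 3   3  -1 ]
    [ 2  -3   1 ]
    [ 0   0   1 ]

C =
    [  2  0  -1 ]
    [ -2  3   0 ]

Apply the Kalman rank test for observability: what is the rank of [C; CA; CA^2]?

CA = [[6, 6, -3], [0, -15, 5]]
CA^2 = [[30, 0, -3], [-30, 45, -10]]
Observability matrix O = [C; CA; CA^2] = [[2, 0, -1], [-2, 3, 0], [6, 6, -3], [0, -15, 5], [30, 0, -3], [-30, 45, -10]]
Take the 3×3 submatrix of O formed by rows 1, 2, 3: [[2, 0, -1], [-2, 3, 0], [6, 6, -3]]. Its determinant is 2·(3·(-3) - 0·6) - 0·((-2)·(-3) - 0·6) + (-1)·((-2)·6 - 3·6) = 2·(-9) - 0·6 + (-1)·(-30) = 12 ≠ 0.
So rank(O) ≥ 3; since O has 3 columns, rank(O) = 3.
rank(O) = 3 = n, so the pair (A, C) is completely observable.

3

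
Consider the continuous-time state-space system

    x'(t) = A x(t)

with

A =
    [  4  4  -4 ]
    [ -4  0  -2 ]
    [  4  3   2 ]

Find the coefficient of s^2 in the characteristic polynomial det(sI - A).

Expand det(sI - A) for the 3×3 matrix.
p(s) = s^3 - 6s^2 + 46s - 72.
(Check: constant term = det(-A) = (-1)^3 det A = -72; coefficient of s^2 = -tr A = -6.)
The coefficient of s^2 is -6.

-6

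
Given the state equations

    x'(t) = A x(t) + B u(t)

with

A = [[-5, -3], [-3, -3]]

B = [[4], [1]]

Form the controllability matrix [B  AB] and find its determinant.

AB = [[-23], [-15]]
Controllability matrix C = [B  AB] = [[4, -23], [1, -15]]
det(C) = 4·(-15) - (-23)·1 = -60 - (-23) = -37
Since det(C) ≠ 0, rank(C) = 2 and the system is completely controllable.

-37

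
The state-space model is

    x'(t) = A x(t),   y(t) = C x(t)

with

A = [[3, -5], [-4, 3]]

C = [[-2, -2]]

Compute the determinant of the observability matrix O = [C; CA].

-4

CA = [[2, 4]]
Observability matrix O = [C; CA] = [[-2, -2], [2, 4]]
det(O) = (-2)·4 - (-2)·2 = -8 - (-4) = -4
Since det(O) ≠ 0, rank(O) = 2 and the system is completely observable.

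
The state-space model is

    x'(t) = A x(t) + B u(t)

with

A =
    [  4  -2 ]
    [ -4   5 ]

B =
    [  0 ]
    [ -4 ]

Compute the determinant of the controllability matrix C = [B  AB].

32

AB = [[8], [-20]]
Controllability matrix C = [B  AB] = [[0, 8], [-4, -20]]
det(C) = 0·(-20) - 8·(-4) = 0 - (-32) = 32
Since det(C) ≠ 0, rank(C) = 2 and the system is completely controllable.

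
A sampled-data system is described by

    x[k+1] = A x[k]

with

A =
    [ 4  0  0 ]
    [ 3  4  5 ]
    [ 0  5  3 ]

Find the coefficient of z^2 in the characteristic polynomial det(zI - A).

Expand det(zI - A) for the 3×3 matrix.
p(z) = z^3 - 11z^2 + 15z + 52.
(Check: constant term = det(-A) = (-1)^3 det A = 52; coefficient of z^2 = -tr A = -11.)
The coefficient of z^2 is -11.

-11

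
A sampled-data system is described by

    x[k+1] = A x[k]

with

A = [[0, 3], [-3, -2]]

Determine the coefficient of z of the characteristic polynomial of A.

For a 2×2 matrix, det(zI - A) = z^2 - (tr A)z + det A.
tr A = -2, det A = 9.
So p(z) = z^2 + 2z + 9.
The coefficient of z is 2.

2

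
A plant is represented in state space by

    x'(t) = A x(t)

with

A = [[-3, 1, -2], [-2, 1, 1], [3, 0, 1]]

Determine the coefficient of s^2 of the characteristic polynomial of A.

1

Expand det(sI - A) for the 3×3 matrix.
p(s) = s^3 + s^2 + 3s - 8.
(Check: constant term = det(-A) = (-1)^3 det A = -8; coefficient of s^2 = -tr A = 1.)
The coefficient of s^2 is 1.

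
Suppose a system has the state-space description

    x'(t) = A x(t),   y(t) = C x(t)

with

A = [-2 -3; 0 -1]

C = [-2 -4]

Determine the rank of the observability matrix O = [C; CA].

2

CA = [[4, 10]]
Observability matrix O = [C; CA] = [[-2, -4], [4, 10]]
det(O) = (-2)·10 - (-4)·4 = -20 - (-16) = -4 ≠ 0, so rank(O) = 2.
rank(O) = 2 = n, so the pair (A, C) is completely observable.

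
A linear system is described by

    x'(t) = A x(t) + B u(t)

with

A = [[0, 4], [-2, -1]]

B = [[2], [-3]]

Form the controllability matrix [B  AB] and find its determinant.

AB = [[-12], [-1]]
Controllability matrix C = [B  AB] = [[2, -12], [-3, -1]]
det(C) = 2·(-1) - (-12)·(-3) = -2 - 36 = -38
Since det(C) ≠ 0, rank(C) = 2 and the system is completely controllable.

-38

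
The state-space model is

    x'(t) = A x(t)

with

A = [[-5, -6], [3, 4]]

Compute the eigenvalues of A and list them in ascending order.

det(sI - A) = s^2 - (tr A)s + det A, with tr A = (-5) + 4 = -1 and det A = (-5)·4 - (-6)·3 = -20 - (-18) = -2.
So p(s) = det(sI - A) = s^2 + s - 2.
Factor s^2 + s - 2: two numbers with sum -1 and product -2 are 1 and -2, so s^2 + s - 2 = (s - 1)(s + 2).
Hence p(s) = (s - 1) (s + 2), with roots -2, 1.
At least one eigenvalue has non-negative real part, so the system is not asymptotically stable.

-2, 1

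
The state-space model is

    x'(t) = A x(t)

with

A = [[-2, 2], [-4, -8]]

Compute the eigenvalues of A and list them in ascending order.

det(sI - A) = s^2 - (tr A)s + det A, with tr A = (-2) + (-8) = -10 and det A = (-2)·(-8) - 2·(-4) = 16 - (-8) = 24.
So p(s) = det(sI - A) = s^2 + 10s + 24.
Factor s^2 + 10s + 24: two numbers with sum -10 and product 24 are -4 and -6, so s^2 + 10s + 24 = (s + 4)(s + 6).
Hence p(s) = (s + 4) (s + 6), with roots -6, -4.
All eigenvalues have negative real part, so the system is asymptotically stable.

-6, -4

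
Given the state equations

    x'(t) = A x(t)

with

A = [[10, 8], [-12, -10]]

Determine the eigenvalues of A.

det(sI - A) = s^2 - (tr A)s + det A, with tr A = 10 + (-10) = 0 and det A = 10·(-10) - 8·(-12) = -100 - (-96) = -4.
So p(s) = det(sI - A) = s^2 - 4.
Factor s^2 - 4: two numbers with sum 0 and product -4 are 2 and -2, so s^2 - 4 = (s - 2)(s + 2).
Hence p(s) = (s - 2) (s + 2), with roots -2, 2.
At least one eigenvalue has non-negative real part, so the system is not asymptotically stable.

-2, 2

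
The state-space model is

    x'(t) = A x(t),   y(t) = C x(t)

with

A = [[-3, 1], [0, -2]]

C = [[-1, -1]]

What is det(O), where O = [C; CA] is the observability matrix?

CA = [[3, 1]]
Observability matrix O = [C; CA] = [[-1, -1], [3, 1]]
det(O) = (-1)·1 - (-1)·3 = -1 - (-3) = 2
Since det(O) ≠ 0, rank(O) = 2 and the system is completely observable.

2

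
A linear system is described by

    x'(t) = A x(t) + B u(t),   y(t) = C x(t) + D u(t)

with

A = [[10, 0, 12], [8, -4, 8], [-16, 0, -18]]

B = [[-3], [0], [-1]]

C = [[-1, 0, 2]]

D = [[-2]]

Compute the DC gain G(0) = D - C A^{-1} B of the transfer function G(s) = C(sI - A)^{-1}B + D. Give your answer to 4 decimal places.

G(0) = C(-A)^{-1}B + D = -C A^{-1} B + D.
det A = -48, so A^{-1} = (1/-48)·adj(A) = [[-3/2, 0, -1], [-1/3, -1/4, -1/3], [4/3, 0, 5/6]]
A^{-1} B = [11/2, 4/3, -29/6]^T
C A^{-1} B = -91/6
G(0) = D - C A^{-1} B = -2 - (-91/6) = 79/6 ≈ 13.1667

13.1667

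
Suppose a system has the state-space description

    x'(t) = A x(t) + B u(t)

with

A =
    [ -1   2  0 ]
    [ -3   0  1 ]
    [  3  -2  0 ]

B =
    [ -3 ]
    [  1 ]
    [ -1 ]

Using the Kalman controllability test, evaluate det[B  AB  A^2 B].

AB = [[5], [8], [-11]]
A^2B = [[11], [-26], [-1]]
Controllability matrix C = [B  AB  A^2B] = [[-3, 5, 11], [1, 8, -26], [-1, -11, -1]]
Expanding along the first row, det(C) = (-3)·(8·(-1) - (-26)·(-11)) - 5·(1·(-1) - (-26)·(-1)) + 11·(1·(-11) - 8·(-1)) = (-3)·(-294) - 5·(-27) + 11·(-3) = 984
Since det(C) ≠ 0, rank(C) = 3 and the system is completely controllable.

984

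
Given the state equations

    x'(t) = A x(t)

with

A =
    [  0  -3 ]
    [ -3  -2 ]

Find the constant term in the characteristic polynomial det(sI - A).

For a 2×2 matrix, det(sI - A) = s^2 - (tr A)s + det A.
tr A = -2, det A = -9.
So p(s) = s^2 + 2s - 9.
The constant term is -9.

-9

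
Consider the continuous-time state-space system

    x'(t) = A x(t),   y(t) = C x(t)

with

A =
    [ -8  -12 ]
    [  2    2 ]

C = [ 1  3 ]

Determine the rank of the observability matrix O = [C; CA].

1

CA = [[-2, -6]]
Observability matrix O = [C; CA] = [[1, 3], [-2, -6]]
Every row of O is a scalar multiple of row 1 = [1, 3] (multipliers 1, -2), so the rows span a one-dimensional space.
O ≠ 0, hence rank(O) = 1.
rank(O) = 1 < n = 2, so the pair (A, C) is not completely observable.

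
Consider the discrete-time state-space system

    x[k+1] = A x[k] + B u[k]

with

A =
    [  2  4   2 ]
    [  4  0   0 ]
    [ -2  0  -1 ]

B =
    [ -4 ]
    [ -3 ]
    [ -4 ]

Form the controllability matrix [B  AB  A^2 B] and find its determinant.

-9200

AB = [[-28], [-16], [12]]
A^2B = [[-96], [-112], [44]]
Controllability matrix C = [B  AB  A^2B] = [[-4, -28, -96], [-3, -16, -112], [-4, 12, 44]]
Expanding along the first row, det(C) = (-4)·((-16)·44 - (-112)·12) - (-28)·((-3)·44 - (-112)·(-4)) + (-96)·((-3)·12 - (-16)·(-4)) = (-4)·640 - (-28)·(-580) + (-96)·(-100) = -9200
Since det(C) ≠ 0, rank(C) = 3 and the system is completely controllable.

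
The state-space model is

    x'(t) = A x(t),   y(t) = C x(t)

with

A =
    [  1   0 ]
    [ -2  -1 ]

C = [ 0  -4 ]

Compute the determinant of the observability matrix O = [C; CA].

32

CA = [[8, 4]]
Observability matrix O = [C; CA] = [[0, -4], [8, 4]]
det(O) = 0·4 - (-4)·8 = 0 - (-32) = 32
Since det(O) ≠ 0, rank(O) = 2 and the system is completely observable.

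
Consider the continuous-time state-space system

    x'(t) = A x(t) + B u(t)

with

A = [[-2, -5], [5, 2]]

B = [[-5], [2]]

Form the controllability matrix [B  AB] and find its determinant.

105

AB = [[0], [-21]]
Controllability matrix C = [B  AB] = [[-5, 0], [2, -21]]
det(C) = (-5)·(-21) - 0·2 = 105 - 0 = 105
Since det(C) ≠ 0, rank(C) = 2 and the system is completely controllable.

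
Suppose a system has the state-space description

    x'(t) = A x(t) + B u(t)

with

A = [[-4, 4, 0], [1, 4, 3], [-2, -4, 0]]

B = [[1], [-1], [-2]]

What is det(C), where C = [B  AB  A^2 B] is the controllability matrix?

-1336

AB = [[-8], [-9], [2]]
A^2B = [[-4], [-38], [52]]
Controllability matrix C = [B  AB  A^2B] = [[1, -8, -4], [-1, -9, -38], [-2, 2, 52]]
Expanding along the first row, det(C) = 1·((-9)·52 - (-38)·2) - (-8)·((-1)·52 - (-38)·(-2)) + (-4)·((-1)·2 - (-9)·(-2)) = 1·(-392) - (-8)·(-128) + (-4)·(-20) = -1336
Since det(C) ≠ 0, rank(C) = 3 and the system is completely controllable.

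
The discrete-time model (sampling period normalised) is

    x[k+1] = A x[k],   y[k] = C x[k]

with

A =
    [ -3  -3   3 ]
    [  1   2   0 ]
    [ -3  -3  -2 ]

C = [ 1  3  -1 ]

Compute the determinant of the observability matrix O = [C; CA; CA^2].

-279

CA = [[3, 6, 5]]
CA^2 = [[-18, -12, -1]]
Observability matrix O = [C; CA; CA^2] = [[1, 3, -1], [3, 6, 5], [-18, -12, -1]]
Expanding along the first row, det(O) = 1·(6·(-1) - 5·(-12)) - 3·(3·(-1) - 5·(-18)) + (-1)·(3·(-12) - 6·(-18)) = 1·54 - 3·87 + (-1)·72 = -279
Since det(O) ≠ 0, rank(O) = 3 and the system is completely observable.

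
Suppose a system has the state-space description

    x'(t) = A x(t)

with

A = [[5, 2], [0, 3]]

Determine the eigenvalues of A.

det(sI - A) = s^2 - (tr A)s + det A, with tr A = 5 + 3 = 8 and det A = 5·3 - 2·0 = 15 - 0 = 15.
So p(s) = det(sI - A) = s^2 - 8s + 15.
Factor s^2 - 8s + 15: two numbers with sum 8 and product 15 are 5 and 3, so s^2 - 8s + 15 = (s - 5)(s - 3).
Hence p(s) = (s - 5) (s - 3), with roots 3, 5.
At least one eigenvalue has non-negative real part, so the system is not asymptotically stable.

3, 5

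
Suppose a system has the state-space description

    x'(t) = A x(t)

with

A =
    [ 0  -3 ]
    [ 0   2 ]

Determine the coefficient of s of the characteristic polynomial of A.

For a 2×2 matrix, det(sI - A) = s^2 - (tr A)s + det A.
tr A = 2, det A = 0.
So p(s) = s^2 - 2s.
The coefficient of s is -2.

-2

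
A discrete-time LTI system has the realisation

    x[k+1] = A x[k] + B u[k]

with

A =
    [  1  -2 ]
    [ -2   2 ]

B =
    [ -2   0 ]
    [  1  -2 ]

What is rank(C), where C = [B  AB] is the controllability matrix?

AB = [[-4, 4], [6, -4]]
Controllability matrix C = [B  AB] = [[-2, 0, -4, 4], [1, -2, 6, -4]]
Take the 2×2 submatrix of C formed by columns 1, 2: [[-2, 0], [1, -2]]. Its determinant is (-2)·(-2) - 0·1 = 4 - 0 = 4 ≠ 0.
So rank(C) ≥ 2; since C has 2 rows, rank(C) = 2.
rank(C) = 2 = n, so the pair (A, B) is completely controllable.

2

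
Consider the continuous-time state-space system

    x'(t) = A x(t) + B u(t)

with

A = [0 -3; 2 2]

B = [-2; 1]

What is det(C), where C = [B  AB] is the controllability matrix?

AB = [[-3], [-2]]
Controllability matrix C = [B  AB] = [[-2, -3], [1, -2]]
det(C) = (-2)·(-2) - (-3)·1 = 4 - (-3) = 7
Since det(C) ≠ 0, rank(C) = 2 and the system is completely controllable.

7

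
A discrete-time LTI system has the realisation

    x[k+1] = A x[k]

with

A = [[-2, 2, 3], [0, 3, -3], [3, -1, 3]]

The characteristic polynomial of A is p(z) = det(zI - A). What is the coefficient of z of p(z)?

-15

Expand det(zI - A) for the 3×3 matrix.
p(z) = z^3 - 4z^2 - 15z + 57.
(Check: constant term = det(-A) = (-1)^3 det A = 57; coefficient of z^2 = -tr A = -4.)
The coefficient of z is -15.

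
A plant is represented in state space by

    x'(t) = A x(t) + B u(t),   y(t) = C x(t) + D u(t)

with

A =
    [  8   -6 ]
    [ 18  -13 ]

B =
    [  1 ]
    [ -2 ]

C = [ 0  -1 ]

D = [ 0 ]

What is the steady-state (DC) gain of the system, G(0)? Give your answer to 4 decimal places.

-8.5000

G(0) = C(-A)^{-1}B + D = -C A^{-1} B + D.
det A = 4, so A^{-1} = (1/4)·adj(A) = [[-13/4, 3/2], [-9/2, 2]]
A^{-1} B = [-25/4, -17/2]^T
C A^{-1} B = 17/2
G(0) = D - C A^{-1} B = 0 - (17/2) = -17/2 ≈ -8.5000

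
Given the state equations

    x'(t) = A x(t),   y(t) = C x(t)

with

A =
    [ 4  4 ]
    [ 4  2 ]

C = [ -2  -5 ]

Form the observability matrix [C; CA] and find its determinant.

CA = [[-28, -18]]
Observability matrix O = [C; CA] = [[-2, -5], [-28, -18]]
det(O) = (-2)·(-18) - (-5)·(-28) = 36 - 140 = -104
Since det(O) ≠ 0, rank(O) = 2 and the system is completely observable.

-104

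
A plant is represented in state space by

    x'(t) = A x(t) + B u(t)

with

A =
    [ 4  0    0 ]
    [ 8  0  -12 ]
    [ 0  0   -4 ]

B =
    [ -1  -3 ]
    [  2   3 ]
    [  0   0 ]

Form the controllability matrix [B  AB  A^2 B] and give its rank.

AB = [[-4, -12], [-8, -24], [0, 0]]
A^2B = [[-16, -48], [-32, -96], [0, 0]]
Controllability matrix C = [B  AB  A^2B] = [[-1, -3, -4, -12, -16, -48], [2, 3, -8, -24, -32, -96], [0, 0, 0, 0, 0, 0]]
Row 3 of C is identically zero, so rank(C) ≤ 2.
The 2×2 minor from rows 1, 2, columns 1, 2 is (-1)·3 - (-3)·2 = -3 - (-6) = 3 ≠ 0, so rank(C) = 2.
rank(C) = 2 < n = 3, so the pair (A, B) is not completely controllable.

2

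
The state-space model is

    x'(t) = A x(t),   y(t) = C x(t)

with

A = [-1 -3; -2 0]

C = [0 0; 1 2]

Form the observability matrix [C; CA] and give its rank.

2

CA = [[0, 0], [-5, -3]]
Observability matrix O = [C; CA] = [[0, 0], [1, 2], [0, 0], [-5, -3]]
Take the 2×2 submatrix of O formed by rows 2, 4: [[1, 2], [-5, -3]]. Its determinant is 1·(-3) - 2·(-5) = -3 - (-10) = 7 ≠ 0.
So rank(O) ≥ 2; since O has 2 columns, rank(O) = 2.
rank(O) = 2 = n, so the pair (A, C) is completely observable.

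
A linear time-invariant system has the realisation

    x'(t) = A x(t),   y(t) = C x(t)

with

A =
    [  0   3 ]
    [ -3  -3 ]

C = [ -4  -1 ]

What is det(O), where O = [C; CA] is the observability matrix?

39

CA = [[3, -9]]
Observability matrix O = [C; CA] = [[-4, -1], [3, -9]]
det(O) = (-4)·(-9) - (-1)·3 = 36 - (-3) = 39
Since det(O) ≠ 0, rank(O) = 2 and the system is completely observable.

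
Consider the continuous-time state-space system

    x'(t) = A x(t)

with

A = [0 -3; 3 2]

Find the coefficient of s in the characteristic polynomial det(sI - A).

-2

For a 2×2 matrix, det(sI - A) = s^2 - (tr A)s + det A.
tr A = 2, det A = 9.
So p(s) = s^2 - 2s + 9.
The coefficient of s is -2.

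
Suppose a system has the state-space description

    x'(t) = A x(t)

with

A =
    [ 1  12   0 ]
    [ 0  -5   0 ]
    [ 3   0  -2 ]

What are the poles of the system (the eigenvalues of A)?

det(sI - A) = s^3 - (tr A)s^2 + (M11 + M22 + M33)s - det A, where Mii is the 2×2 principal minor of A obtained by deleting row i and column i.
tr A = 1 + (-5) + (-2) = -6; M11 = (-5)·(-2) - 0·0 = 10 - 0 = 10; M22 = 1·(-2) - 0·3 = -2 - 0 = -2; M33 = 1·(-5) - 12·0 = -5 - 0 = -5; sum of minors = 3.
det A = 1·((-5)·(-2) - 0·0) - 12·(0·(-2) - 0·3) + 0·(0·0 - (-5)·3) = 1·10 - 12·0 + 0·15 = 10.
So p(s) = det(sI - A) = s^3 + 6s^2 + 3s - 10.
Rational-root test: any integer root divides -10. Testing small divisors, s = 1 works: p(1) = 1 + 6 + 3 + (-10) = 0, so (s - 1) is a factor.
Dividing, p(s) = (s - 1)(s^2 + 7s + 10).
Factor s^2 + 7s + 10: two numbers with sum -7 and product 10 are -2 and -5, so s^2 + 7s + 10 = (s + 2)(s + 5).
Hence p(s) = (s - 1) (s + 2) (s + 5), with roots -5, -2, 1.
At least one eigenvalue has non-negative real part, so the system is not asymptotically stable.

-5, -2, 1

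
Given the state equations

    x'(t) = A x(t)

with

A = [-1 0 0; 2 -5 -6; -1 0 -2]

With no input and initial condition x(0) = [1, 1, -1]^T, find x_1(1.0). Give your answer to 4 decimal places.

det(sI - A) = s^3 - (tr A)s^2 + (M11 + M22 + M33)s - det A, where Mii is the 2×2 principal minor of A obtained by deleting row i and column i.
tr A = (-1) + (-5) + (-2) = -8; M11 = (-5)·(-2) - (-6)·0 = 10 - 0 = 10; M22 = (-1)·(-2) - 0·(-1) = 2 - 0 = 2; M33 = (-1)·(-5) - 0·2 = 5 - 0 = 5; sum of minors = 17.
det A = (-1)·((-5)·(-2) - (-6)·0) - 0·(2·(-2) - (-6)·(-1)) + 0·(2·0 - (-5)·(-1)) = (-1)·10 - 0·(-10) + 0·(-5) = -10.
So p(s) = det(sI - A) = s^3 + 8s^2 + 17s + 10.
Rational-root test: any integer root divides 10. Testing small divisors, s = -1 works: p(-1) = -1 + 8 + (-17) + 10 = 0, so (s + 1) is a factor.
Dividing, p(s) = (s + 1)(s^2 + 7s + 10).
Factor s^2 + 7s + 10: two numbers with sum -7 and product 10 are -2 and -5, so s^2 + 7s + 10 = (s + 2)(s + 5).
Hence p(s) = (s + 1) (s + 2) (s + 5), with roots -5, -2, -1.
The eigenvalues -5, -2, -1 are distinct and real, so A is diagonalisable and x(t) = e^{At} x(0) = V diag(e^{λ_i t}) V^{-1} x(0), where the columns of V are the eigenvectors.
λ = -5: A - (-5)I = [[4, 0, 0], [2, 0, -6], [-1, 0, 3]]. v must be orthogonal to every row; (row 1) × (row 2) = [0, 24, 0], so take v_1 = [0, 1, 0]^T.
λ = -2: A - (-2)I = [[1, 0, 0], [2, -3, -6], [-1, 0, 0]]. v must be orthogonal to every row; (row 1) × (row 2) = [0, 6, -3], so take v_2 = [0, 2, -1]^T.
λ = -1: A - (-1)I = [[0, 0, 0], [2, -4, -6], [-1, 0, -1]]. v must be orthogonal to every row; (row 2) × (row 3) = [4, 8, -4], so take v_3 = [1, 2, -1]^T.
V = [v_1 v_2 v_3] = [[0, 0, 1], [1, 2, 2], [0, -1, -1]] has det V = -1, so V^{-1} = adj(V)/det V = [[0, 1, 2], [-1, 0, -1], [1, 0, 0]].
Modal coordinates z(0) = V^{-1} x(0): 0·1 + 1·1 + 2·(-1) = -1; (-1)·1 + 0·1 + (-1)·(-1) = 0; 1·1 + 0·1 + 0·(-1) = 1; so z(0) = [-1, 0, 1]^T.
x_1(t) = Σ_i (v_i)_1 · z_i(0) · e^{λ_i t} (row 1 of V times the modal terms).
x_1(1.0) = 0·(-1)·e^{-5·1.0} + 0·0·e^{-2·1.0} + 1·1·e^{-1·1.0} = 0·0.006738 + 0·0.135335 + 1·0.367879 = 0.3679.

0.3679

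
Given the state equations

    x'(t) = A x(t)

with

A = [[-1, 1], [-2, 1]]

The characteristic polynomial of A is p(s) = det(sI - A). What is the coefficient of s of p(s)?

For a 2×2 matrix, det(sI - A) = s^2 - (tr A)s + det A.
tr A = 0, det A = 1.
So p(s) = s^2 + 1.
The coefficient of s is 0.

0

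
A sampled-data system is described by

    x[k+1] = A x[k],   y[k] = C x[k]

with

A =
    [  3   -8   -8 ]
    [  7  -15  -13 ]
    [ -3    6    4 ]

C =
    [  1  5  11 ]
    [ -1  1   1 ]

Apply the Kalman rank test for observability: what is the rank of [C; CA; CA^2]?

CA = [[5, -17, -29], [1, -1, -1]]
CA^2 = [[-17, 41, 65], [-1, 1, 1]]
Observability matrix O = [C; CA; CA^2] = [[1, 5, 11], [-1, 1, 1], [5, -17, -29], [1, -1, -1], [-17, 41, 65], [-1, 1, 1]]
The columns c1, c2, c3 of O are linearly dependent: -c1 - 2·c2 + c3 = 0 (check each entry), so rank(O) ≤ 2.
The 2×2 minor from rows 1, 2, columns 1, 2 is 1·1 - 5·(-1) = 1 - (-5) = 6 ≠ 0, so rank(O) = 2.
rank(O) = 2 < n = 3, so the pair (A, C) is not completely observable.

2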